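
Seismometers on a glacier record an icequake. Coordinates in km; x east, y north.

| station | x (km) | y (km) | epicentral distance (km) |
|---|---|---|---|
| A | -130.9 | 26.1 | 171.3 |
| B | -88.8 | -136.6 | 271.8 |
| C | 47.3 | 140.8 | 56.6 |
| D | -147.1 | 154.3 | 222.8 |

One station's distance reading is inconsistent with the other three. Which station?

Solve using three stations at a time. Using B, C, D (subtract circle equations pairwise → linear system) gives (x, y) ≈ (65.3, 87.2).
Distances from that point to each station vs reported:
  A: calculated 205.6 vs reported 171.3 → residual 34.3 km
  B: calculated 271.8 vs reported 271.8 → residual 0.0 km
  C: calculated 56.5 vs reported 56.6 → residual 0.1 km
  D: calculated 222.8 vs reported 222.8 → residual 0.0 km
B, C, D are mutually consistent (residuals ≈ 0); A is off by 34.3 km.

A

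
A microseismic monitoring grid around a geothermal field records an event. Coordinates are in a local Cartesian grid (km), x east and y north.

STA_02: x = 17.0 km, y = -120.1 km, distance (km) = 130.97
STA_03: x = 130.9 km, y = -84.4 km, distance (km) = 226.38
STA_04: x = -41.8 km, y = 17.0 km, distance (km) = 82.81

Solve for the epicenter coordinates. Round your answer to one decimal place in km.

(-92.6, -48.4)

Circle about each station: (x − 17.0)² + (y + 120.1)² = 130.97²; (x − 130.9)² + (y + 84.4)² = 226.38²; (x + 41.8)² + (y − 17.0)² = 82.81².
Subtracting pairs of circle equations eliminates x²+y² and gives linear equations (the radical axes):
227.8 x + 71.4 y = -24549.60
-117.6 x + 274.2 y = -2381.13
Solving the 2×2 system: x ≈ -92.6, y ≈ -48.4 km.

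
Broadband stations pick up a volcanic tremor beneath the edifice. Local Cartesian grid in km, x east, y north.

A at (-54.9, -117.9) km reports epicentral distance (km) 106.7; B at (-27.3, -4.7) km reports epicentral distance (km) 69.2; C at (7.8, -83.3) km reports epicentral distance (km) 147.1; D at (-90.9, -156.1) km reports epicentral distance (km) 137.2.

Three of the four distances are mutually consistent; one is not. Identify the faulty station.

C

Solve using three stations at a time. Using A, B, D (subtract circle equations pairwise → linear system) gives (x, y) ≈ (-94.7, -19.1).
Distances from that point to each station vs reported:
  A: calculated 106.5 vs reported 106.7 → residual 0.2 km
  B: calculated 68.9 vs reported 69.2 → residual 0.3 km
  C: calculated 120.9 vs reported 147.1 → residual 26.2 km
  D: calculated 137.1 vs reported 137.2 → residual 0.1 km
A, B, D are mutually consistent (residuals ≈ 0); C is off by 26.2 km.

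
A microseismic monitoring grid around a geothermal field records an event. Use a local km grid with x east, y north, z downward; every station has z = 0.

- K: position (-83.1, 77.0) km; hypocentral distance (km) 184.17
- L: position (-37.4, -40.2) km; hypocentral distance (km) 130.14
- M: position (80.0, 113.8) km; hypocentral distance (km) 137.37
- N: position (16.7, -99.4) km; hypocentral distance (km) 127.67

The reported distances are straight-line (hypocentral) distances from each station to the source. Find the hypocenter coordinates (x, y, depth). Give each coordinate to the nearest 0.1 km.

x ≈ 67.1 km, y ≈ -4.4 km, depth ≈ 68.8 km

Each station gives a sphere (x−x_i)² + (y−y_i)² + z² = d_i² (stations at z=0).
Subtracting the K sphere from L and M: z² cancels, leaving linear equations in x and y:
91.4 x − 234.4 y = 7162.36
326.2 x + 73.6 y = 21563.90
Solving: x ≈ 67.097, y ≈ -4.393 km (keep extra digits for the depth step; rounded: 67.1, -4.4).
Then from the K sphere: z² = 184.17² − (x + 83.1)² − (y − 77.0)² with x = 67.097, y = -4.393, so z ≈ 68.809 ≈ 68.8 km.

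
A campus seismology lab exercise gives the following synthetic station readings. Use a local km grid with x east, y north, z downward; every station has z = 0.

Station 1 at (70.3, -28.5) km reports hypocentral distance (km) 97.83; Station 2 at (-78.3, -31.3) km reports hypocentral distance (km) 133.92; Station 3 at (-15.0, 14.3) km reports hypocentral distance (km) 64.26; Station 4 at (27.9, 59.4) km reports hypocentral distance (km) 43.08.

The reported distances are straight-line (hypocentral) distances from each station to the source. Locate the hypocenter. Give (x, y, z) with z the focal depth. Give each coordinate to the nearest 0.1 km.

(22.7, 46.6, 40.8)

Each station gives a sphere (x−x_i)² + (y−y_i)² + z² = d_i² (stations at z=0).
Subtracting the Station 1 sphere from Station 2 and Station 3: z² cancels, leaving linear equations in x and y:
-297.2 x − 5.6 y = -7007.62
-170.6 x + 85.6 y = 116.51
Solving: x ≈ 22.701, y ≈ 46.603 km (keep extra digits for the depth step; rounded: 22.7, 46.6).
Then from the Station 1 sphere: z² = 97.83² − (x − 70.3)² − (y + 28.5)² with x = 22.701, y = 46.603, so z ≈ 40.799 ≈ 40.8 km.
Check against Station 4 (with the unrounded solution): distance 43.07 ≈ 43.08 km. ✓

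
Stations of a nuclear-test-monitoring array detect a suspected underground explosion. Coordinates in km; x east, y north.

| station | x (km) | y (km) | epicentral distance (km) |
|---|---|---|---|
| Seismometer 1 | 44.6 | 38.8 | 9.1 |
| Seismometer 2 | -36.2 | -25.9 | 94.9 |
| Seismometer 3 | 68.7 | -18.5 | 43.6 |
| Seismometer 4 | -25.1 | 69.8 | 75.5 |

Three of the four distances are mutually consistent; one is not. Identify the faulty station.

Solve using three stations at a time. Using Seismometer 1, Seismometer 2, Seismometer 4 (subtract circle equations pairwise → linear system) gives (x, y) ≈ (39.7, 31.1).
Distances from that point to each station vs reported:
  Seismometer 1: calculated 9.2 vs reported 9.1 → residual 0.1 km
  Seismometer 2: calculated 94.9 vs reported 94.9 → residual 0.0 km
  Seismometer 3: calculated 57.4 vs reported 43.6 → residual 13.8 km
  Seismometer 4: calculated 75.5 vs reported 75.5 → residual 0.0 km
Seismometer 1, Seismometer 2, Seismometer 4 are mutually consistent (residuals ≈ 0); Seismometer 3 is off by 13.8 km.

Seismometer 3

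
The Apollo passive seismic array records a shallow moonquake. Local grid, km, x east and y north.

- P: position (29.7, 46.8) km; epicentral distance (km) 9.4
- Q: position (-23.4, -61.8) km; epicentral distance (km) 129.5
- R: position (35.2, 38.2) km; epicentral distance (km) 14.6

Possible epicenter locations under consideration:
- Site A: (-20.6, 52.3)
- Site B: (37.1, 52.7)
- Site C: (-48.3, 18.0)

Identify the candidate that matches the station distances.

For each candidate, compare |candidate − station| to the reported distance:
Site A: residuals P 41.2, Q 15.4, R 43.0 → max 43.0 km
Site B: residuals P 0.1, Q 0.0, R 0.0 → max 0.1 km
Site C: residuals P 73.7, Q 45.9, R 71.3 → max 73.7 km
Only Site B has all residuals ≈ 0.

Site B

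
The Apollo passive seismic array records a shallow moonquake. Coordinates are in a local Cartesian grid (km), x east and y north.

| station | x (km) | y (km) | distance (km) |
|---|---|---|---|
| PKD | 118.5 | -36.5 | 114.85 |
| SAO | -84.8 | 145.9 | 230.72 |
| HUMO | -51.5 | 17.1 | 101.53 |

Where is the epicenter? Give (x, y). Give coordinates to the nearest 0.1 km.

7.4 km east, -65.6 km north

Circle about each station: (x − 118.5)² + (y + 36.5)² = 114.85²; (x + 84.8)² + (y − 145.9)² = 230.72²; (x + 51.5)² + (y − 17.1)² = 101.53².
Subtracting the PKD equation from the SAO and HUMO equations removes the quadratic terms:
-406.6 x + 364.8 y = -26937.85
-340.0 x + 107.2 y = -9547.66
Solving the 2×2 system: x ≈ 7.4, y ≈ -65.6 km.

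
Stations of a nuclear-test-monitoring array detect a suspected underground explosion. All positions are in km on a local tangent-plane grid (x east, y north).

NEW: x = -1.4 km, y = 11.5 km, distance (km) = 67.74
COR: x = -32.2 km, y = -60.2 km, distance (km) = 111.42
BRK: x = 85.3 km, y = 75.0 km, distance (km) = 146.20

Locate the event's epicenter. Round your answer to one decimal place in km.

x ≈ -58.4 km, y ≈ 48.1 km

Circle about each station: (x + 1.4)² + (y − 11.5)² = 67.74²; (x + 32.2)² + (y + 60.2)² = 111.42²; (x − 85.3)² + (y − 75.0)² = 146.20².
Subtracting pairs of circle equations eliminates x²+y² and gives linear equations (the radical axes):
-61.6 x − 143.4 y = -3299.04
173.4 x + 127.0 y = -4018.85
Solving the 2×2 system: x ≈ -58.4, y ≈ 48.1 km.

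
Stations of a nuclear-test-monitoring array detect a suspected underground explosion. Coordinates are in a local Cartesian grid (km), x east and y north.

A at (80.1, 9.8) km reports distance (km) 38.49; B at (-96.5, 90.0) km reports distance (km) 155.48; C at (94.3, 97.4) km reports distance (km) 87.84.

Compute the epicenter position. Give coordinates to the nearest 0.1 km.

Circle about each station: (x − 80.1)² + (y − 9.8)² = 38.49²; (x + 96.5)² + (y − 90.0)² = 155.48²; (x − 94.3)² + (y − 97.4)² = 87.84².
Subtracting the A equation from the B and C equations removes the quadratic terms:
-353.2 x + 160.4 y = -11792.35
28.4 x + 175.2 y = 5632.81
Solving the 2×2 system: x ≈ 44.7, y ≈ 24.9 km.
Check against A (with the unrounded x, y): √((x − 80.1)²+(y − 9.8)²) = 38.49 ≈ 38.49 km. ✓

(44.7, 24.9)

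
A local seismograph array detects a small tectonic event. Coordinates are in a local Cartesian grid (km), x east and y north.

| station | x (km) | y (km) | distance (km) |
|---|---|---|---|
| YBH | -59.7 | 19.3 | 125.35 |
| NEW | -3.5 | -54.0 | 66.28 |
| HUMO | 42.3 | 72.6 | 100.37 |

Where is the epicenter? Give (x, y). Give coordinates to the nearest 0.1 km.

56.9 km east, -26.7 km north

Circle about each station: (x + 59.7)² + (y − 19.3)² = 125.35²; (x + 3.5)² + (y + 54.0)² = 66.28²; (x − 42.3)² + (y − 72.6)² = 100.37².
Subtracting pairs of circle equations eliminates x²+y² and gives linear equations (the radical axes):
112.4 x − 146.6 y = 10311.25
204.0 x + 106.6 y = 8761.96
Solving the 2×2 system: x ≈ 56.9, y ≈ -26.7 km.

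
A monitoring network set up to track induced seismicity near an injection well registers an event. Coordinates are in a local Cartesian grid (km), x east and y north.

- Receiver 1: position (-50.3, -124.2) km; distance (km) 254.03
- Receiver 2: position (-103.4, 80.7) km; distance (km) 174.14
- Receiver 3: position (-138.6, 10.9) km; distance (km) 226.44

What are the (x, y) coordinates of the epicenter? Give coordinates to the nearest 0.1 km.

Circle about each station: (x + 50.3)² + (y + 124.2)² = 254.03²; (x + 103.4)² + (y − 80.7)² = 174.14²; (x + 138.6)² + (y − 10.9)² = 226.44².
Subtracting pairs of circle equations eliminates x²+y² and gives linear equations (the radical axes):
-106.2 x + 409.8 y = 33454.82
-176.6 x + 270.2 y = 14629.21
Solving the 2×2 system: x ≈ 69.7, y ≈ 99.7 km.

x ≈ 69.7 km, y ≈ 99.7 km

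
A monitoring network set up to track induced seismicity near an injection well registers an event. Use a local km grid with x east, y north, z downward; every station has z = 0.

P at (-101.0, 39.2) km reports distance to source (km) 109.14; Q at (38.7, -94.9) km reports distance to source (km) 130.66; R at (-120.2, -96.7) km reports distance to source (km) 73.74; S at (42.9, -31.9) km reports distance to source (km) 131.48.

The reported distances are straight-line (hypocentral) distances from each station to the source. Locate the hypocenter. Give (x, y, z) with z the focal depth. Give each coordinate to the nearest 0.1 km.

(-77.8, -57.2, 45.6)

Each station gives a sphere (x−x_i)² + (y−y_i)² + z² = d_i² (stations at z=0).
Subtracting the P sphere from Q and R: z² cancels, leaving linear equations in x and y:
279.4 x − 268.2 y = -6394.44
-38.4 x − 271.8 y = 18535.24
Solving: x ≈ -77.797, y ≈ -57.203 km (keep extra digits for the depth step; rounded: -77.8, -57.2).
Then from the P sphere: z² = 109.14² − (x + 101.0)² − (y − 39.2)² with x = -77.797, y = -57.203, so z ≈ 45.603 ≈ 45.6 km.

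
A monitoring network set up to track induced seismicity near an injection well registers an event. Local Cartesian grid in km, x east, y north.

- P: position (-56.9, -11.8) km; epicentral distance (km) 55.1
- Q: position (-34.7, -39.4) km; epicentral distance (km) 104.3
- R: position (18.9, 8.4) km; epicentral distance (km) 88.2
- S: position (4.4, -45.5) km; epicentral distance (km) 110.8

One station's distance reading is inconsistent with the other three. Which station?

Q

Solve using three stations at a time. Using P, R, S (subtract circle equations pairwise → linear system) gives (x, y) ≈ (-62.2, 43.0).
Distances from that point to each station vs reported:
  P: calculated 55.1 vs reported 55.1 → residual 0.0 km
  Q: calculated 86.9 vs reported 104.3 → residual 17.4 km
  R: calculated 88.2 vs reported 88.2 → residual 0.0 km
  S: calculated 110.8 vs reported 110.8 → residual 0.0 km
P, R, S are mutually consistent (residuals ≈ 0); Q is off by 17.4 km.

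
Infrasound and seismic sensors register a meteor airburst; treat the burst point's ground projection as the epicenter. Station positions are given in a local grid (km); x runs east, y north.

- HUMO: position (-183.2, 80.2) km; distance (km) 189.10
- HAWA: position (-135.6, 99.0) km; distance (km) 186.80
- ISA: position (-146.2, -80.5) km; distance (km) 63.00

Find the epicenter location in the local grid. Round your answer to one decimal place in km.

Circle about each station: (x + 183.2)² + (y − 80.2)² = 189.10²; (x + 135.6)² + (y − 99.0)² = 186.80²; (x + 146.2)² + (y + 80.5)² = 63.00².
Subtracting pairs of circle equations eliminates x²+y² and gives linear equations (the radical axes):
95.2 x + 37.6 y = -10941.35
74.0 x − 321.4 y = 19650.22
Solving the 2×2 system: x ≈ -83.2, y ≈ -80.3 km.

-83.2 km east, -80.3 km north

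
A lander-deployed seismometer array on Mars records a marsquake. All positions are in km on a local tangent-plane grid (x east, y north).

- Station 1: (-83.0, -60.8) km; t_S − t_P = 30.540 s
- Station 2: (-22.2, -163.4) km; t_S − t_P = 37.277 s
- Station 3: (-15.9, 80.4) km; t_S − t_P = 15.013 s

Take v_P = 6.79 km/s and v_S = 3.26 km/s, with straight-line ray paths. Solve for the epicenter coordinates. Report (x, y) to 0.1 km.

(73.2, 50.0)

Distance from S−P lag: d = Δt · v_P v_S / (v_P − v_S) = Δt · (6.79·3.26)/(6.79−3.26) ≈ 6.2707·Δt.
So d_Station 1 = 191.51, d_Station 2 = 233.75, d_Station 3 = 94.14 km.
Circle about each station: (x + 83.0)² + (y + 60.8)² = 191.51²; (x + 22.2)² + (y + 163.4)² = 233.75²; (x + 15.9)² + (y − 80.4)² = 94.14².
Subtracting the Station 1 equation from the Station 2 and Station 3 equations removes the quadratic terms:
121.6 x − 205.2 y = -1356.22
134.2 x + 282.4 y = 23945.07
Solving the 2×2 system: x ≈ 73.2, y ≈ 50.0 km.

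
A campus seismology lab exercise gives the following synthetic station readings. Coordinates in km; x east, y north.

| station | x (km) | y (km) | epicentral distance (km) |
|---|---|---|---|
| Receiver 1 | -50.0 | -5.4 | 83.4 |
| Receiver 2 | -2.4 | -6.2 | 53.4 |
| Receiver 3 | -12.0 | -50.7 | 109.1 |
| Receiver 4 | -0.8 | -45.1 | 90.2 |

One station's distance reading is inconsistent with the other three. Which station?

Solve using three stations at a time. Using Receiver 1, Receiver 2, Receiver 4 (subtract circle equations pairwise → linear system) gives (x, y) ≈ (17.7, 43.1).
Distances from that point to each station vs reported:
  Receiver 1: calculated 83.3 vs reported 83.4 → residual 0.1 km
  Receiver 2: calculated 53.2 vs reported 53.4 → residual 0.2 km
  Receiver 3: calculated 98.4 vs reported 109.1 → residual 10.7 km
  Receiver 4: calculated 90.1 vs reported 90.2 → residual 0.1 km
Receiver 1, Receiver 2, Receiver 4 are mutually consistent (residuals ≈ 0); Receiver 3 is off by 10.7 km.

Receiver 3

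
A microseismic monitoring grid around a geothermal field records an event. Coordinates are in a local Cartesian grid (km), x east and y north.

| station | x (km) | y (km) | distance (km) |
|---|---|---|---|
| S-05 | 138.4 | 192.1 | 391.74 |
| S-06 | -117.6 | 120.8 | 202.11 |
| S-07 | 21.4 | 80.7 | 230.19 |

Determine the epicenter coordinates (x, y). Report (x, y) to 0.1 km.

x ≈ -143.8 km, y ≈ -79.6 km

Circle about each station: (x − 138.4)² + (y − 192.1)² = 391.74²; (x + 117.6)² + (y − 120.8)² = 202.11²; (x − 21.4)² + (y − 80.7)² = 230.19².
Subtracting the S-05 equation from the S-06 and S-07 equations removes the quadratic terms:
-512.0 x − 142.6 y = 84977.21
-234.0 x − 222.8 y = 51386.27
Solving the 2×2 system: x ≈ -143.8, y ≈ -79.6 km.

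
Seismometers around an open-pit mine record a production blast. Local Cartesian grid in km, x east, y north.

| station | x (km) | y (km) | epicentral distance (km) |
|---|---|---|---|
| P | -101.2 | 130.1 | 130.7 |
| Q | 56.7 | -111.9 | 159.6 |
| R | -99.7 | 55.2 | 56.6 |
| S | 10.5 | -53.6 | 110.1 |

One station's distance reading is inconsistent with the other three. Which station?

Q

Solve using three stations at a time. Using P, R, S (subtract circle equations pairwise → linear system) gives (x, y) ≈ (-85.6, 0.3).
Distances from that point to each station vs reported:
  P: calculated 130.7 vs reported 130.7 → residual 0.0 km
  Q: calculated 181.2 vs reported 159.6 → residual 21.6 km
  R: calculated 56.7 vs reported 56.6 → residual 0.1 km
  S: calculated 110.1 vs reported 110.1 → residual 0.0 km
P, R, S are mutually consistent (residuals ≈ 0); Q is off by 21.6 km.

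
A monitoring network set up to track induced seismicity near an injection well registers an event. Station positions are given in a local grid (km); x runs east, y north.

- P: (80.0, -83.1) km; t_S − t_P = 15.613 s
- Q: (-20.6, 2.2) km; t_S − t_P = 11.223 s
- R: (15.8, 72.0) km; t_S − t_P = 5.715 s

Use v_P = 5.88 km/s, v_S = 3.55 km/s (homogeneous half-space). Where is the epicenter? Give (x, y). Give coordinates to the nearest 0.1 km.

Distance from S−P lag: d = Δt · v_P v_S / (v_P − v_S) = Δt · (5.88·3.55)/(5.88−3.55) ≈ 8.9588·Δt.
So d_P = 139.87, d_Q = 100.54, d_R = 51.20 km.
Circle about each station: (x − 80.0)² + (y + 83.1)² = 139.87²; (x + 20.6)² + (y − 2.2)² = 100.54²; (x − 15.8)² + (y − 72.0)² = 51.20².
Subtracting pairs of circle equations eliminates x²+y² and gives linear equations (the radical axes):
-201.2 x + 170.6 y = -3421.08
-128.4 x + 310.2 y = 9070.21
Solving the 2×2 system: x ≈ 64.4, y ≈ 55.9 km.
Check against P (with the unrounded x, y): √((x − 80.0)²+(y + 83.1)²) = 139.87 ≈ 139.87 km. ✓

64.4 km east, 55.9 km north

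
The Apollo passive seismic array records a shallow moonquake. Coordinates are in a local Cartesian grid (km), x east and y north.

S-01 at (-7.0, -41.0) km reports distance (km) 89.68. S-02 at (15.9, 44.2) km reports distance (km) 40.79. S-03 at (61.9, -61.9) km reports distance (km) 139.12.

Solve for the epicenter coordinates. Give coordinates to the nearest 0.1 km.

Circle about each station: (x + 7.0)² + (y + 41.0)² = 89.68²; (x − 15.9)² + (y − 44.2)² = 40.79²; (x − 61.9)² + (y + 61.9)² = 139.12².
Subtracting the S-01 equation from the S-02 and S-03 equations removes the quadratic terms:
45.8 x + 170.4 y = 6855.13
137.8 x − 41.8 y = -5378.65
Solving the 2×2 system: x ≈ -24.8, y ≈ 46.9 km.

x ≈ -24.8 km, y ≈ 46.9 km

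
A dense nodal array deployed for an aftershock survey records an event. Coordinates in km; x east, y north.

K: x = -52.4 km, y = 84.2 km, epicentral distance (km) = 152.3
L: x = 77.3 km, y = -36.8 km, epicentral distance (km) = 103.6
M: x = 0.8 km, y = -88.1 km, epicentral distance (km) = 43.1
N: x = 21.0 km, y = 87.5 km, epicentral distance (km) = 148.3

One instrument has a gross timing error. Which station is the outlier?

K

Solve using three stations at a time. Using L, M, N (subtract circle equations pairwise → linear system) gives (x, y) ≈ (-25.0, -53.5).
Distances from that point to each station vs reported:
  K: calculated 140.4 vs reported 152.3 → residual 11.9 km
  L: calculated 103.6 vs reported 103.6 → residual 0.0 km
  M: calculated 43.1 vs reported 43.1 → residual 0.0 km
  N: calculated 148.3 vs reported 148.3 → residual 0.0 km
L, M, N are mutually consistent (residuals ≈ 0); K is off by 11.9 km.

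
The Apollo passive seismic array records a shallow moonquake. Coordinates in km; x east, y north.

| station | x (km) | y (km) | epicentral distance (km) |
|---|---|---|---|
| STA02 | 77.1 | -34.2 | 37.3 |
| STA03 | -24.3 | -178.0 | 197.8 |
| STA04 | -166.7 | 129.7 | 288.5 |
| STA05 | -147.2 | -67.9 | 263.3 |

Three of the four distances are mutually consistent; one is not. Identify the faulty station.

Solve using three stations at a time. Using STA02, STA03, STA05 (subtract circle equations pairwise → linear system) gives (x, y) ≈ (114.3, -36.8).
Distances from that point to each station vs reported:
  STA02: calculated 37.2 vs reported 37.3 → residual 0.1 km
  STA03: calculated 197.8 vs reported 197.8 → residual 0.0 km
  STA04: calculated 326.6 vs reported 288.5 → residual 38.1 km
  STA05: calculated 263.3 vs reported 263.3 → residual 0.0 km
STA02, STA03, STA05 are mutually consistent (residuals ≈ 0); STA04 is off by 38.1 km.

STA04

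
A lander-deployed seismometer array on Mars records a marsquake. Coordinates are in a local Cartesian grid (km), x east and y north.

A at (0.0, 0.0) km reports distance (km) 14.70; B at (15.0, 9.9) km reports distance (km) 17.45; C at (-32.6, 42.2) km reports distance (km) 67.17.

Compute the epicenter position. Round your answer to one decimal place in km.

Circle about each station: x² + y² = 14.70²; (x − 15.0)² + (y − 9.9)² = 17.45²; (x + 32.6)² + (y − 42.2)² = 67.17².
Subtracting the A equation from the B and C equations removes the quadratic terms:
30.0 x + 19.8 y = 234.60
-65.2 x + 84.4 y = -1452.12
Solving the 2×2 system: x ≈ 12.7, y ≈ -7.4 km.

x ≈ 12.7 km, y ≈ -7.4 km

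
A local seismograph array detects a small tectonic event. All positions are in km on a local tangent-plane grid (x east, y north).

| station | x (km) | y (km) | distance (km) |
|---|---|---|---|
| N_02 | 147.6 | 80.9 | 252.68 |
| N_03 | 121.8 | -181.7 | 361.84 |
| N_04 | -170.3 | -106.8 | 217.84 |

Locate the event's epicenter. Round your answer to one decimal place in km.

-104.3 km east, 100.8 km north

Circle about each station: (x − 147.6)² + (y − 80.9)² = 252.68²; (x − 121.8)² + (y + 181.7)² = 361.84²; (x + 170.3)² + (y + 106.8)² = 217.84².
Subtracting pairs of circle equations eliminates x²+y² and gives linear equations (the radical axes):
-51.6 x − 525.2 y = -47561.44
-635.8 x − 375.4 y = 28470.68
Solving the 2×2 system: x ≈ -104.3, y ≈ 100.8 km.
Check against N_02 (with the unrounded x, y): √((x − 147.6)²+(y − 80.9)²) = 252.68 ≈ 252.68 km. ✓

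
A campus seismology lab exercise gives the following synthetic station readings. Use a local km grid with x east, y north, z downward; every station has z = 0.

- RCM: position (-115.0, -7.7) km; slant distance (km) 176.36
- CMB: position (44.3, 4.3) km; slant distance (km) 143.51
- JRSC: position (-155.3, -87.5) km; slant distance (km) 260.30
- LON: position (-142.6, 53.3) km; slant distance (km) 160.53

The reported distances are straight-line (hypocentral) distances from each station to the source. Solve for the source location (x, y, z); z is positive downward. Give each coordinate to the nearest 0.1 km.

(-11.5, 119.6, 64.7)

Each station gives a sphere (x−x_i)² + (y−y_i)² + z² = d_i² (stations at z=0).
Subtracting the RCM sphere from CMB and JRSC: z² cancels, leaving linear equations in x and y:
318.6 x + 24.0 y = -795.58
-80.6 x − 159.6 y = -18163.19
Solving: x ≈ -11.508, y ≈ 119.616 km (keep extra digits for the depth step; rounded: -11.5, 119.6).
Then from the RCM sphere: z² = 176.36² − (x + 115.0)² − (y + 7.7)² with x = -11.508, y = 119.616, so z ≈ 64.675 ≈ 64.7 km.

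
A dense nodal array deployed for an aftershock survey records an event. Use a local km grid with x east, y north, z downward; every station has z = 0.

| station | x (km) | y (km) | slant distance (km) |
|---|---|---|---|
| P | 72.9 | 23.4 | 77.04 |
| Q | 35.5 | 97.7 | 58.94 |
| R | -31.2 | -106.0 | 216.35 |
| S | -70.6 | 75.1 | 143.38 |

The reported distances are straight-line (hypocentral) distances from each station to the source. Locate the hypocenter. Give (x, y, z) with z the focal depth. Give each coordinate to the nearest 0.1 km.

Each station gives a sphere (x−x_i)² + (y−y_i)² + z² = d_i² (stations at z=0).
Subtracting the P sphere from Q and R: z² cancels, leaving linear equations in x and y:
-74.8 x + 148.6 y = 7404.81
-208.2 x − 258.8 y = -34524.69
Solving: x ≈ 63.901, y ≈ 81.996 km (keep extra digits for the depth step; rounded: 63.9, 82.0).
Then from the P sphere: z² = 77.04² − (x − 72.9)² − (y − 23.4)² with x = 63.901, y = 81.996, so z ≈ 49.200 ≈ 49.2 km.

(63.9, 82.0, 49.2)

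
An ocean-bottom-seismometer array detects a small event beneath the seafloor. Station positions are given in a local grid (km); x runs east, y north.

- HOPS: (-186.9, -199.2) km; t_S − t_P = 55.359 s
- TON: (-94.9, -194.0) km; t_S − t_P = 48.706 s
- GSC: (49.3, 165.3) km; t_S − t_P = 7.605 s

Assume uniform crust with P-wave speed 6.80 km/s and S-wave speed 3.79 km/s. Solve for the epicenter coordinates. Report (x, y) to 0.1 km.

114.4 km east, 166.7 km north

Distance from S−P lag: d = Δt · v_P v_S / (v_P − v_S) = Δt · (6.80·3.79)/(6.80−3.79) ≈ 8.5621·Δt.
So d_HOPS = 473.99, d_TON = 417.03, d_GSC = 65.11 km.
Circle about each station: (x + 186.9)² + (y + 199.2)² = 473.99²; (x + 94.9)² + (y + 194.0)² = 417.03²; (x − 49.3)² + (y − 165.3)² = 65.11².
Subtracting the HOPS equation from the TON and GSC equations removes the quadratic terms:
184.0 x + 10.4 y = 22782.26
472.4 x + 729.0 y = 175569.54
Solving the 2×2 system: x ≈ 114.4, y ≈ 166.7 km.
Check against HOPS (with the unrounded x, y): √((x + 186.9)²+(y + 199.2)²) = 473.99 ≈ 473.99 km. ✓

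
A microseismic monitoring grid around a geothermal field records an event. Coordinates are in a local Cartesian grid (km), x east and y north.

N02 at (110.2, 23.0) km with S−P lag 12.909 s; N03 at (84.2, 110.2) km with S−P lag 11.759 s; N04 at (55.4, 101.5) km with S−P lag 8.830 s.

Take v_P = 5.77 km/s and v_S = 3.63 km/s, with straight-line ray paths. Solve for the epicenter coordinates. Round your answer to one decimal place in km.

x ≈ -13.4 km, y ≈ 49.2 km

Distance from S−P lag: d = Δt · v_P v_S / (v_P − v_S) = Δt · (5.77·3.63)/(5.77−3.63) ≈ 9.7874·Δt.
So d_N02 = 126.35, d_N03 = 115.09, d_N04 = 86.42 km.
Circle about each station: (x − 110.2)² + (y − 23.0)² = 126.35²; (x − 84.2)² + (y − 110.2)² = 115.09²; (x − 55.4)² + (y − 101.5)² = 86.42².
Subtracting pairs of circle equations eliminates x²+y² and gives linear equations (the radical axes):
-52.0 x + 174.4 y = 9279.25
-109.6 x + 157.0 y = 9194.28
Solving the 2×2 system: x ≈ -13.4, y ≈ 49.2 km.
Check against N02 (with the unrounded x, y): √((x − 110.2)²+(y − 23.0)²) = 126.34 ≈ 126.35 km. ✓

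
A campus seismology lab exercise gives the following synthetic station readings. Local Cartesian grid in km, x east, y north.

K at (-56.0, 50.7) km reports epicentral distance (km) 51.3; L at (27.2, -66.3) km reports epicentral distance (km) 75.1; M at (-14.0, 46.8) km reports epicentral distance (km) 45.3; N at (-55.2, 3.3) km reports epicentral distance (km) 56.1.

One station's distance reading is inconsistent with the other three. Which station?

Solve using three stations at a time. Using L, M, N (subtract circle equations pairwise → linear system) gives (x, y) ≈ (0.9, 4.0).
Distances from that point to each station vs reported:
  K: calculated 73.6 vs reported 51.3 → residual 22.3 km
  L: calculated 75.1 vs reported 75.1 → residual 0.0 km
  M: calculated 45.3 vs reported 45.3 → residual 0.0 km
  N: calculated 56.1 vs reported 56.1 → residual 0.0 km
L, M, N are mutually consistent (residuals ≈ 0); K is off by 22.3 km.

K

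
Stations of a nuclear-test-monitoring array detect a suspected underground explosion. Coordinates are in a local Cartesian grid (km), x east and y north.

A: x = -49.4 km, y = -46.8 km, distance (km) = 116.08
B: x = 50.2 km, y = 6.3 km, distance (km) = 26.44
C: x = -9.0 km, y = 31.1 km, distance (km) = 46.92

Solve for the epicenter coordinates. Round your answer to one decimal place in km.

x ≈ 37.9 km, y ≈ 29.7 km

Circle about each station: (x + 49.4)² + (y + 46.8)² = 116.08²; (x − 50.2)² + (y − 6.3)² = 26.44²; (x + 9.0)² + (y − 31.1)² = 46.92².
Subtracting the A equation from the B and C equations removes the quadratic terms:
199.2 x + 106.2 y = 10704.62
80.8 x + 155.8 y = 7690.69
Solving the 2×2 system: x ≈ 37.9, y ≈ 29.7 km.
Check against A (with the unrounded x, y): √((x + 49.4)²+(y + 46.8)²) = 116.08 ≈ 116.08 km. ✓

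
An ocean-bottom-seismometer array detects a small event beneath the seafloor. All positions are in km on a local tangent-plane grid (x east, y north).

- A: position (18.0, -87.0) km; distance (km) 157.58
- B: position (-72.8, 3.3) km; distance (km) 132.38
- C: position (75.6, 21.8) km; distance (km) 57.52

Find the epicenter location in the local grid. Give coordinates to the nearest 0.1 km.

Circle about each station: (x − 18.0)² + (y + 87.0)² = 157.58²; (x + 72.8)² + (y − 3.3)² = 132.38²; (x − 75.6)² + (y − 21.8)² = 57.52².
Subtracting the A equation from the B and C equations removes the quadratic terms:
-181.6 x + 180.6 y = 4724.72
115.2 x + 217.6 y = 19820.51
Solving the 2×2 system: x ≈ 42.3, y ≈ 68.7 km.
Check against A (with the unrounded x, y): √((x − 18.0)²+(y + 87.0)²) = 157.58 ≈ 157.58 km. ✓

x ≈ 42.3 km, y ≈ 68.7 km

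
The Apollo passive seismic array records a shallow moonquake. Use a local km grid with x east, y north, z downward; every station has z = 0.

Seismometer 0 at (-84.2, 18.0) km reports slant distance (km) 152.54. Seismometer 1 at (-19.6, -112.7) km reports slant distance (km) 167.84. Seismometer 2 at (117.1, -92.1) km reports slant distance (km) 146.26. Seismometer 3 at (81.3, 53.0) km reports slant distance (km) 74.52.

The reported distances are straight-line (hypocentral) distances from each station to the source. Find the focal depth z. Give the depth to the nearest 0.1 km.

Each station gives a sphere (x−x_i)² + (y−y_i)² + z² = d_i² (stations at z=0).
Subtracting the Seismometer 0 sphere from Seismometer 1 and Seismometer 2: z² cancels, leaving linear equations in x and y:
129.2 x − 261.4 y = 770.00
402.6 x − 220.2 y = 16657.64
Solving: x ≈ 54.496, y ≈ 23.990 km (keep extra digits for the depth step; rounded: 54.5, 24.0).
Then from the Seismometer 0 sphere: z² = 152.54² − (x + 84.2)² − (y − 18.0)² with x = 54.496, y = 23.990, so z ≈ 63.214 ≈ 63.2 km.

63.2 km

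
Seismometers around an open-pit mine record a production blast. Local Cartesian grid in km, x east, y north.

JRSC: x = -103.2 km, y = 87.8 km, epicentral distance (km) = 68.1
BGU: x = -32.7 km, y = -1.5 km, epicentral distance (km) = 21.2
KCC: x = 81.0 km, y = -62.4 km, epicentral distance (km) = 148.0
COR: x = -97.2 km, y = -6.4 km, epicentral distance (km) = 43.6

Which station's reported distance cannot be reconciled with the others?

Solve using three stations at a time. Using BGU, KCC, COR (subtract circle equations pairwise → linear system) gives (x, y) ≈ (-53.9, -1.5).
Distances from that point to each station vs reported:
  JRSC: calculated 102.0 vs reported 68.1 → residual 33.9 km
  BGU: calculated 21.2 vs reported 21.2 → residual 0.0 km
  KCC: calculated 148.0 vs reported 148.0 → residual 0.0 km
  COR: calculated 43.6 vs reported 43.6 → residual 0.0 km
BGU, KCC, COR are mutually consistent (residuals ≈ 0); JRSC is off by 33.9 km.

JRSC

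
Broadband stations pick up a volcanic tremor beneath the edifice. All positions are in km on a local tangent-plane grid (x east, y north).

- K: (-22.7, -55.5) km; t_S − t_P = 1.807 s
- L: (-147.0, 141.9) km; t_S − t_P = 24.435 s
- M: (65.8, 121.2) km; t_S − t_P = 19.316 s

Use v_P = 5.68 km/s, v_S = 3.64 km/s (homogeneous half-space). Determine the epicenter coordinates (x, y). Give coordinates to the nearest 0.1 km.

Distance from S−P lag: d = Δt · v_P v_S / (v_P − v_S) = Δt · (5.68·3.64)/(5.68−3.64) ≈ 10.1349·Δt.
So d_K = 18.31, d_L = 247.65, d_M = 195.77 km.
Circle about each station: (x + 22.7)² + (y + 55.5)² = 18.31²; (x + 147.0)² + (y − 141.9)² = 247.65²; (x − 65.8)² + (y − 121.2)² = 195.77².
Subtracting pairs of circle equations eliminates x²+y² and gives linear equations (the radical axes):
-248.6 x + 394.8 y = -22846.20
177.0 x + 353.4 y = -22567.10
Solving the 2×2 system: x ≈ -5.3, y ≈ -61.2 km.

-5.3 km east, -61.2 km north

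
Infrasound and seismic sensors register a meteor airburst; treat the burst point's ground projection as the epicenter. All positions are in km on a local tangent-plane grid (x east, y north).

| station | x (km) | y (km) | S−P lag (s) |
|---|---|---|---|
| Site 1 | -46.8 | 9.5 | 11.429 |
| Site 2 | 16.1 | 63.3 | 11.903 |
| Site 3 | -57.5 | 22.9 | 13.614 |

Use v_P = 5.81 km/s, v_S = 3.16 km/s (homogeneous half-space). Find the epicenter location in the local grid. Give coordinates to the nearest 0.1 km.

27.3 km east, -18.4 km north

Distance from S−P lag: d = Δt · v_P v_S / (v_P − v_S) = Δt · (5.81·3.16)/(5.81−3.16) ≈ 6.9282·Δt.
So d_Site 1 = 79.18, d_Site 2 = 82.47, d_Site 3 = 94.32 km.
Circle about each station: (x + 46.8)² + (y − 9.5)² = 79.18²; (x − 16.1)² + (y − 63.3)² = 82.47²; (x + 57.5)² + (y − 22.9)² = 94.32².
Subtracting pairs of circle equations eliminates x²+y² and gives linear equations (the radical axes):
125.8 x + 107.6 y = 1453.78
-21.4 x + 26.8 y = -1076.62
Solving the 2×2 system: x ≈ 27.3, y ≈ -18.4 km.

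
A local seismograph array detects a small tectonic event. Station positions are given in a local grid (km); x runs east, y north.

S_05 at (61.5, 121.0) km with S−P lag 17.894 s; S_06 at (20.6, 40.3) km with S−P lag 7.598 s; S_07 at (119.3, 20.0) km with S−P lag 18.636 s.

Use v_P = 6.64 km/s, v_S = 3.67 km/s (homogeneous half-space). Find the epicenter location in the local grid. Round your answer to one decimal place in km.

x ≈ -33.2 km, y ≈ 8.8 km

Distance from S−P lag: d = Δt · v_P v_S / (v_P − v_S) = Δt · (6.64·3.67)/(6.64−3.67) ≈ 8.2050·Δt.
So d_S_05 = 146.82, d_S_06 = 62.34, d_S_07 = 152.91 km.
Circle about each station: (x − 61.5)² + (y − 121.0)² = 146.82²; (x − 20.6)² + (y − 40.3)² = 62.34²; (x − 119.3)² + (y − 20.0)² = 152.91².
Subtracting pairs of circle equations eliminates x²+y² and gives linear equations (the radical axes):
-81.8 x − 161.4 y = 1295.04
115.6 x − 202.0 y = -5616.12
Solving the 2×2 system: x ≈ -33.2, y ≈ 8.8 km.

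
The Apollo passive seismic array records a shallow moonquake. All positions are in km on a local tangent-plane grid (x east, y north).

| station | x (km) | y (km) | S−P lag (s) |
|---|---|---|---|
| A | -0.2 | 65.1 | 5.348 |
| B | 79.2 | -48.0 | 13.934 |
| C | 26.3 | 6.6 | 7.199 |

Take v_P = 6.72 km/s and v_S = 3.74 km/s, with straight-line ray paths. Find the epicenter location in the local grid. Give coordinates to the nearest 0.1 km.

44.9 km east, 64.4 km north

Distance from S−P lag: d = Δt · v_P v_S / (v_P − v_S) = Δt · (6.72·3.74)/(6.72−3.74) ≈ 8.4338·Δt.
So d_A = 45.10, d_B = 117.52, d_C = 60.72 km.
Circle about each station: (x + 0.2)² + (y − 65.1)² = 45.10²; (x − 79.2)² + (y + 48.0)² = 117.52²; (x − 26.3)² + (y − 6.6)² = 60.72².
Subtracting the A equation from the B and C equations removes the quadratic terms:
158.8 x − 226.2 y = -7438.35
53.0 x − 117.0 y = -5155.71
Solving the 2×2 system: x ≈ 44.9, y ≈ 64.4 km.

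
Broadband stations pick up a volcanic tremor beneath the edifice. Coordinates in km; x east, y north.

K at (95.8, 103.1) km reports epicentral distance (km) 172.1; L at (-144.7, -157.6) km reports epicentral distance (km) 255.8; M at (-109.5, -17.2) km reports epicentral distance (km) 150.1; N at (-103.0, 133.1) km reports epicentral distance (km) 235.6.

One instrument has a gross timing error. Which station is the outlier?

Solve using three stations at a time. Using K, M, N (subtract circle equations pairwise → linear system) gives (x, y) ≈ (35.0, -57.9).
Distances from that point to each station vs reported:
  K: calculated 172.1 vs reported 172.1 → residual 0.0 km
  L: calculated 205.5 vs reported 255.8 → residual 50.3 km
  M: calculated 150.1 vs reported 150.1 → residual 0.0 km
  N: calculated 235.6 vs reported 235.6 → residual 0.0 km
K, M, N are mutually consistent (residuals ≈ 0); L is off by 50.3 km.

L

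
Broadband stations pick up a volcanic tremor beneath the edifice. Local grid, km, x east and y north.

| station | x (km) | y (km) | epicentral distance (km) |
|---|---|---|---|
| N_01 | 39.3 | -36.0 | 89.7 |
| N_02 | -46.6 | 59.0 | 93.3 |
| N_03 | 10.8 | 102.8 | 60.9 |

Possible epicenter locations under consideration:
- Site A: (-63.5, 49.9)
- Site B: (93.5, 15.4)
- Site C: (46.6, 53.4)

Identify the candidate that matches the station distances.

Site C

For each candidate, compare |candidate − station| to the reported distance:
Site A: residuals N_01 44.3, N_02 74.1, N_03 30.3 → max 74.1 km
Site B: residuals N_01 15.0, N_02 53.4, N_03 59.4 → max 59.4 km
Site C: residuals N_01 0.0, N_02 0.1, N_03 0.1 → max 0.1 km
Only Site C has all residuals ≈ 0.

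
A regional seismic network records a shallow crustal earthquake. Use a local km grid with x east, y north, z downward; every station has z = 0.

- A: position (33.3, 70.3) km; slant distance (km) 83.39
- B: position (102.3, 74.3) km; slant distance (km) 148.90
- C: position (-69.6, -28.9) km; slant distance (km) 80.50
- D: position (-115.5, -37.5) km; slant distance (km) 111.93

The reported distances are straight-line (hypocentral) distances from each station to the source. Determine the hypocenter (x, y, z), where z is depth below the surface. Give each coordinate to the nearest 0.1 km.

Each station gives a sphere (x−x_i)² + (y−y_i)² + z² = d_i² (stations at z=0).
Subtracting the A sphere from B and C: z² cancels, leaving linear equations in x and y:
138.0 x + 8.0 y = -5282.52
-205.8 x − 198.4 y = 102.03
Solving: x ≈ -40.697, y ≈ 41.700 km (keep extra digits for the depth step; rounded: -40.7, 41.7).
Then from the A sphere: z² = 83.39² − (x − 33.3)² − (y − 70.3)² with x = -40.697, y = 41.700, so z ≈ 25.698 ≈ 25.7 km.
Check against D (with the unrounded solution): distance 111.93 ≈ 111.93 km. ✓

(-40.7, 41.7, 25.7)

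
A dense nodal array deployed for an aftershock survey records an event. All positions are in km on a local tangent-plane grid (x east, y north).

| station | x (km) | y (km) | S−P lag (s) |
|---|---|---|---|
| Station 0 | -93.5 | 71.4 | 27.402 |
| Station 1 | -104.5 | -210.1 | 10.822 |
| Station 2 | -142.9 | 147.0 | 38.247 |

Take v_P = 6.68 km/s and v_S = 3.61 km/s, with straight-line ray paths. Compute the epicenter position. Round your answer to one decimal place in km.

-55.7 km east, -140.5 km north

Distance from S−P lag: d = Δt · v_P v_S / (v_P − v_S) = Δt · (6.68·3.61)/(6.68−3.61) ≈ 7.8550·Δt.
So d_Station 0 = 215.24, d_Station 1 = 85.01, d_Station 2 = 300.43 km.
Circle about each station: (x + 93.5)² + (y − 71.4)² = 215.24²; (x + 104.5)² + (y + 210.1)² = 85.01²; (x + 142.9)² + (y − 147.0)² = 300.43².
Subtracting the Station 0 equation from the Station 1 and Station 2 equations removes the quadratic terms:
-22.0 x − 563.0 y = 80323.61
-98.8 x + 151.2 y = -15740.73
Solving the 2×2 system: x ≈ -55.7, y ≈ -140.5 km.
Check against Station 0 (with the unrounded x, y): √((x + 93.5)²+(y − 71.4)²) = 215.24 ≈ 215.24 km. ✓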